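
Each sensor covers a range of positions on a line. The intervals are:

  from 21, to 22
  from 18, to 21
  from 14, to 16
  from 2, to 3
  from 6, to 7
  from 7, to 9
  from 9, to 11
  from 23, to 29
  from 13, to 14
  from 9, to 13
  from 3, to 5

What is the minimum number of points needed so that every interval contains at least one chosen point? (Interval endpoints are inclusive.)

6

Sort by right endpoint; whenever an interval is uncovered, place a point at its right end.
By right end: [2,3]  [3,5]  [6,7]  [7,9]  [9,11]  [9,13]  [13,14]  [14,16]  [18,21]  [21,22]  [23,29]
[2,3] uncovered → point at 3; [6,7] uncovered → point at 7; [9,11] uncovered → point at 11; [13,14] uncovered → point at 14; [18,21] uncovered → point at 21; [23,29] uncovered → point at 29.
Points: 3, 7, 11, 14, 21, 29 (6 total).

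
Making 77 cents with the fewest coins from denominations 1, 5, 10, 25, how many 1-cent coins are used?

2

Use the largest denomination that fits, subtract, and repeat.
77 − 3×25→2 − 2×1→0
Count of 1: 2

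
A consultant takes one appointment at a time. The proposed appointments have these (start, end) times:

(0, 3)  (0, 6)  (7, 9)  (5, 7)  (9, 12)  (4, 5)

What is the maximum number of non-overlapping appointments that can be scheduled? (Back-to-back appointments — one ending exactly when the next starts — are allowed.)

Sort by end time and greedily take each interval whose start is ≥ the last chosen end.
Sorted by end: (0,3)  (4,5)  (0,6)  (5,7)  (7,9)  (9,12)
take (0,3); take (4,5); take (5,7); take (7,9); take (9,12).
Selected 5 appointments.

5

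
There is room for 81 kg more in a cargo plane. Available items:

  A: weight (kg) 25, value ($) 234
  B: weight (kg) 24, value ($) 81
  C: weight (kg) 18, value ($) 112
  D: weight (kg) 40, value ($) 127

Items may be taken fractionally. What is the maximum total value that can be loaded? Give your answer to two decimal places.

Order: A (234/25=9.36) > C (112/18=6.22) > B (81/24=3.38) > D (127/40=3.17)
Fill: take A (25 @ 234) → take C (18 @ 112) → take B (24 @ 81) → take 14/40 of D → 44.45; 81/81 used.
Total value = 471.45

471.45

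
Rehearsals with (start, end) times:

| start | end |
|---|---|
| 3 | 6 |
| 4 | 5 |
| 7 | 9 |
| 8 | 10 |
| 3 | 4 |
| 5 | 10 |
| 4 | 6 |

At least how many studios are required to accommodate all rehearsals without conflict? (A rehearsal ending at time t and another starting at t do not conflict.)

starts: [3, 3, 4, 4, 5, 7, 8]
ends:   [4, 5, 6, 6, 9, 10, 10]
s3→1 s3→2 e4→1 s4→2 s4→3  — peak 3.

3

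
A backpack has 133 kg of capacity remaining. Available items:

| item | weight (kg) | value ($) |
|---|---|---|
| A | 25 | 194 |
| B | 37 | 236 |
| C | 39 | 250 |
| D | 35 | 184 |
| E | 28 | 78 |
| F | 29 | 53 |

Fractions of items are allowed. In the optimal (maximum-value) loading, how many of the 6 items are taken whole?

3

Sort by value per unit weight and fill in that order.
Ratios (sorted): A 7.76, C 6.41, B 6.38, D 5.26, E 2.79, F 1.83
take A (25 @ 194); take C (39 @ 250); take B (37 @ 236); take 32/35 of D → 168.23. Capacity used 133/133.
3 item(s) taken whole; one partial (take 32/35 of D).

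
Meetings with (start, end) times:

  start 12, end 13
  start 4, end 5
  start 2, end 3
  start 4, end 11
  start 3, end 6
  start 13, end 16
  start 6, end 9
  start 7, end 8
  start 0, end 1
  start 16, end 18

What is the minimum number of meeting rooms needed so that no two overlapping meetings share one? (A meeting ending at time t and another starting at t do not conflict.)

The answer is the maximum number of intervals overlapping at any instant.
Events (time:±→running): 0:+→1 1:-→0 2:+→1 3:-→0 3:+→1 4:+→2 4:+→3 … peak 3.

3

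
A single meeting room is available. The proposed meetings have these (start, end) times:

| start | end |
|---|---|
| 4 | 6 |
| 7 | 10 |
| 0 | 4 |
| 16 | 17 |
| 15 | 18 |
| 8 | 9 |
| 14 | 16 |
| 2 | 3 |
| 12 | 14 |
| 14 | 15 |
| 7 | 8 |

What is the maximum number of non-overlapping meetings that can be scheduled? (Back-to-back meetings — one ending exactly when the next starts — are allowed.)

By end time: (2,3), (0,4), (4,6), (7,8), (8,9), (7,10), (12,14), (14,15), (14,16), (16,17), (15,18).
Pick (2,3); next start ≥ 3 → (4,6); next start ≥ 6 → (7,8); next start ≥ 8 → (8,9); next start ≥ 9 → (12,14); next start ≥ 14 → (14,15); next start ≥ 15 → (16,17).
Selected 7 meetings.

7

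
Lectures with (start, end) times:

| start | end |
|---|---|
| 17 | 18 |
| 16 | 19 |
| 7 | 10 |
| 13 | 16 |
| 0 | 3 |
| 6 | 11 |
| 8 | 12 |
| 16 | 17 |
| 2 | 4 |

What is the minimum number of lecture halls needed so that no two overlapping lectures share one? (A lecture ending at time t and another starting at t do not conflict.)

3

Count concurrent intervals with a sweep; the peak is the room count.
Events (time:±→running): 0:+→1 2:+→2 3:-→1 4:-→0 6:+→1 7:+→2 8:+→3 … peak 3.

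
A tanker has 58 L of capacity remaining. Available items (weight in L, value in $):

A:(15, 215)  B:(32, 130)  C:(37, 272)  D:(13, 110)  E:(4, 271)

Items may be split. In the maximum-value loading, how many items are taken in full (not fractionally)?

3

Greedy by value/weight ratio, highest first.
Order: E (271/4=67.75) > A (215/15=14.33) > D (110/13=8.46) > C (272/37=7.35) > B (130/32=4.06)
Fill: take E (4 @ 271) → take A (15 @ 215) → take D (13 @ 110) → take 26/37 of C → 191.14; 58/58 used.
3 item(s) taken whole; one partial (take 26/37 of C).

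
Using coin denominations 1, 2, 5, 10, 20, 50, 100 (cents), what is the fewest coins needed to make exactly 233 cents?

6

Use the largest denomination that fits, subtract, and repeat.
233 − 2×100→33 − 1×20→13 − 1×10→3 − 1×2→1 − 1×1→0
Total coins = 2 + 1 + 1 + 1 + 1 = 6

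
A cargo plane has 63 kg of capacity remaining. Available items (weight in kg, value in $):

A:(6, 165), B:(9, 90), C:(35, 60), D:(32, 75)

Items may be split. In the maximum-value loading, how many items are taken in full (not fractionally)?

Sort by value per unit weight and fill in that order.
Ratios (sorted): A 27.50, B 10.00, D 2.34, C 1.71
take A (6 @ 165); take B (9 @ 90); take D (32 @ 75); take 16/35 of C → 27.43. Capacity used 63/63.
3 item(s) taken whole; one partial (take 16/35 of C).

3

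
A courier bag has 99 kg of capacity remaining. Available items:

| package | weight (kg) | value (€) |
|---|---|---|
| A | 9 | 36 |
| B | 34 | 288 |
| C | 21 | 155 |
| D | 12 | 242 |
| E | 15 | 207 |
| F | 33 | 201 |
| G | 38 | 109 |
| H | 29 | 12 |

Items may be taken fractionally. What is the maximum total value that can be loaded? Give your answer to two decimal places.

995.55

Order: D (242/12=20.17) > E (207/15=13.80) > B (288/34=8.47) > C (155/21=7.38) > F (201/33=6.09) > A (36/9=4.00) > G (109/38=2.87) > H (12/29=0.41)
Fill: take D (12 @ 242) → take E (15 @ 207) → take B (34 @ 288) → take C (21 @ 155) → take 17/33 of F → 103.55; 99/99 used.
Total value = 995.55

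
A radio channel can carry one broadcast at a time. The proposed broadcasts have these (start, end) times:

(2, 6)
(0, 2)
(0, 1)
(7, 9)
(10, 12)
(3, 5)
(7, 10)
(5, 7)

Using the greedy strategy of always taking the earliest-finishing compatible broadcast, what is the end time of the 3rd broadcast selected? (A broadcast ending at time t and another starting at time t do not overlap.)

7

Sort by end time and greedily take each interval whose start is ≥ the last chosen end.
Sorted by end: (0,1)  (0,2)  (3,5)  (2,6)  (5,7)  (7,9)  (7,10)  (10,12)
take (0,1); take (3,5); take (5,7); take (7,9); take (10,12).
Selected: (0,1) (3,5) (5,7) (7,9) (10,12)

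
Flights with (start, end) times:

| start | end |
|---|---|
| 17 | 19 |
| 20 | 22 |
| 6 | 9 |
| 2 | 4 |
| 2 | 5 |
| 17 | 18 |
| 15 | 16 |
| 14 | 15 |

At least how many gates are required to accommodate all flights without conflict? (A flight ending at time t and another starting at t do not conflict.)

Events (time:±→running): 2:+→1 2:+→2 … peak 2.

2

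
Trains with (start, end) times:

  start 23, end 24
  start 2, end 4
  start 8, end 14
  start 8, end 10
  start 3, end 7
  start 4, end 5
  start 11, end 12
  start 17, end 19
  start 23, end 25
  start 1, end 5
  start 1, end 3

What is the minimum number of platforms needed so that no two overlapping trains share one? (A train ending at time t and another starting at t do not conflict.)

3

starts: [1, 1, 2, 3, 4, 8, 8, 11, 17, 23, 23]
ends:   [3, 4, 5, 5, 7, 10, 12, 14, 19, 24, 25]
s1→1 s1→2 s2→3  — peak 3.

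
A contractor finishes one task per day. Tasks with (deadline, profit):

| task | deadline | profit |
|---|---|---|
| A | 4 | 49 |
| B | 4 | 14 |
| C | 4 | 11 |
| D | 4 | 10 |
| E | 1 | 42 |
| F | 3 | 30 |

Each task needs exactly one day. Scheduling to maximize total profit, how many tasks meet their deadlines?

By profit: A(d4,49), E(d1,42), F(d3,30), B(d4,14), C(d4,11), D(d4,10)
A→slot 4; E→slot 1; F→slot 3; B→slot 2; C skipped; D skipped.
4 of 6 scheduled.

4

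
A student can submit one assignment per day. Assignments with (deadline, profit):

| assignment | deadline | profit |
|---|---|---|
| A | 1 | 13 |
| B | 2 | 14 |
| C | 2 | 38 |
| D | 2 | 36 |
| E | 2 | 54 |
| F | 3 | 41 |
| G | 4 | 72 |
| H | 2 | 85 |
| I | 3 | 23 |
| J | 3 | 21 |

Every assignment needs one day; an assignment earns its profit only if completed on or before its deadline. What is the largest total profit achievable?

252

Sort by profit descending; place each in the latest free slot ≤ its deadline.
Profit order: H=85 G=72 E=54 F=41 C=38 D=36 I=23 J=21 B=14 A=13
Assign: H→slot 2, G→slot 4, E→slot 1, F→slot 3, C skipped, D skipped, I skipped, J skipped, B skipped, A skipped.
Slots: [1:E] [2:H] [3:F] [4:G]
Profit = 54 + 85 + 41 + 72 = 252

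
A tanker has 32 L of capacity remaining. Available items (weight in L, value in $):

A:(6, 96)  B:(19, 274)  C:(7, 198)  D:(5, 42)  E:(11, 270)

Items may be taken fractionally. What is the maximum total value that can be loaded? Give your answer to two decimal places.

679.37

Sort by value per unit weight and fill in that order.
Ratios (sorted): C 28.29, E 24.55, A 16.00, B 14.42, D 8.40
take C (7 @ 198); take E (11 @ 270); take A (6 @ 96); take 8/19 of B → 115.37. Capacity used 32/32.
Total value = 679.37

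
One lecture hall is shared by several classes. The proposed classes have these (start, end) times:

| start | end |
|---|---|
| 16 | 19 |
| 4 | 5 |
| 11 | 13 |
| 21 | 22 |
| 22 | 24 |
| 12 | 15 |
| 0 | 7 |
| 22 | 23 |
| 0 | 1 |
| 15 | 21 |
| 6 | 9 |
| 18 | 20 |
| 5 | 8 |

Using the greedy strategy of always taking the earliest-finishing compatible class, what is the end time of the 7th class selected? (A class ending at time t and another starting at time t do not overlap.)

23

Sorted by end: (0,1)  (4,5)  (0,7)  (5,8)  (6,9)  (11,13)  (12,15)  (16,19)  (18,20)  (15,21)  (21,22)  (22,23)  (22,24)
take (0,1); take (4,5); take (5,8); take (11,13); take (16,19); take (21,22); take (22,23).
Selected: (0,1) (4,5) (5,8) (11,13) (16,19) (21,22) (22,23)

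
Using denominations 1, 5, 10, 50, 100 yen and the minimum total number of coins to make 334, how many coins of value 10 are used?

334 − 3×100→34 − 3×10→4 − 4×1→0
Count of 10: 3

3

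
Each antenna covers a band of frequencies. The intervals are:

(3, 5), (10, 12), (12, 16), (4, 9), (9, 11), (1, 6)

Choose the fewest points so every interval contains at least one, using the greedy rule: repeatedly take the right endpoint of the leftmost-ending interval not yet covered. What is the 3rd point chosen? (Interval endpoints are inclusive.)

Process intervals by earliest right end; each time one isn't hit yet, stab at its right endpoint.
By right end: [3,5]  [1,6]  [4,9]  [9,11]  [10,12]  [12,16]
[3,5] uncovered → point at 5; [9,11] uncovered → point at 11; [12,16] uncovered → point at 16.
Points: 5, 11, 16 (3 total).

16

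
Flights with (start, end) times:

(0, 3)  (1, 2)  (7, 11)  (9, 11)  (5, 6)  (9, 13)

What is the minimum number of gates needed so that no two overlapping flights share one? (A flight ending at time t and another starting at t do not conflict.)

3

starts: [0, 1, 5, 7, 9, 9]
ends:   [2, 3, 6, 11, 11, 13]
s0→1 s1→2 e2→1 e3→0 s5→1 e6→0 s7→1 s9→2 s9→3  — peak 3.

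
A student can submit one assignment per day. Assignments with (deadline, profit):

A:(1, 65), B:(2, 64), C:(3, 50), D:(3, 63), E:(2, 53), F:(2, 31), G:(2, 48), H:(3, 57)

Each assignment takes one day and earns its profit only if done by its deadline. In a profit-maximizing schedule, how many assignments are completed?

Profit order: A=65 B=64 D=63 H=57 E=53 C=50 G=48 F=31
Assign: A→slot 1, B→slot 2, D→slot 3, H skipped, E skipped, C skipped, G skipped, F skipped.
Slots: [1:A] [2:B] [3:D]
3 of 8 scheduled.

3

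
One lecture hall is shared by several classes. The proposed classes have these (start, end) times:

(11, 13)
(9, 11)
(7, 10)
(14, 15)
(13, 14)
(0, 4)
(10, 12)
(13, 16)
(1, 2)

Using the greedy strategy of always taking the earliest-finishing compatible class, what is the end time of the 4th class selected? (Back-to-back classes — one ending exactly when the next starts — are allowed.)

14

Sorted by end: (1,2)  (0,4)  (7,10)  (9,11)  (10,12)  (11,13)  (13,14)  (14,15)  (13,16)
take (1,2); take (7,10); skip (9,11); take (10,12); skip (11,13); take (13,14); take (14,15).
Selected: (1,2) (7,10) (10,12) (13,14) (14,15)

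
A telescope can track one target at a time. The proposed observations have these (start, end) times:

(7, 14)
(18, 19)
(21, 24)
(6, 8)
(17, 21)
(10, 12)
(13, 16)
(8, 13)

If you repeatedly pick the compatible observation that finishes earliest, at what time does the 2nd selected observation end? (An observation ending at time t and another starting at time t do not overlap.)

12

Greedy by earliest finish: after sorting by end time, pick each interval compatible with the last pick.
By end time: (6,8), (10,12), (8,13), (7,14), (13,16), (18,19), (17,21), (21,24).
Pick (6,8); next start ≥ 8 → (10,12); next start ≥ 12 → (13,16); next start ≥ 16 → (18,19); next start ≥ 19 → (21,24).
Selected: (6,8) (10,12) (13,16) (18,19) (21,24)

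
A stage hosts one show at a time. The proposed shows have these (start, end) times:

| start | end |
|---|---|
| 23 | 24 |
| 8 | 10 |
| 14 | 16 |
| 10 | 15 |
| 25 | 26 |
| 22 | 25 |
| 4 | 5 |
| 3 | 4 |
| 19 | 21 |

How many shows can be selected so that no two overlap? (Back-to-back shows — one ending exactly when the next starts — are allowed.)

7

Sorted by end: (3,4)  (4,5)  (8,10)  (10,15)  (14,16)  (19,21)  (23,24)  (22,25)  (25,26)
take (3,4); take (4,5); take (8,10); take (10,15); skip (14,16); take (19,21); take (23,24); take (25,26).
Selected 7 shows.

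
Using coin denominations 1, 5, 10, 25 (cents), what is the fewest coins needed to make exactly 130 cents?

130 − 5×25→5 − 1×5→0
Total coins = 5 + 1 = 6

6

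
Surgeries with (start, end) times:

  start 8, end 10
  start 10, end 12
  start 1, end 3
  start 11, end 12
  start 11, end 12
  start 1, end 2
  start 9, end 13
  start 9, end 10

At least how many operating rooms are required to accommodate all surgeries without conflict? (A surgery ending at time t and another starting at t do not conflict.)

The answer is the maximum number of intervals overlapping at any instant.
Events (time:±→running): 1:+→1 1:+→2 2:-→1 3:-→0 8:+→1 9:+→2 9:+→3 10:-→2 10:-→1 10:+→2 11:+→3 11:+→4 … peak 4.

4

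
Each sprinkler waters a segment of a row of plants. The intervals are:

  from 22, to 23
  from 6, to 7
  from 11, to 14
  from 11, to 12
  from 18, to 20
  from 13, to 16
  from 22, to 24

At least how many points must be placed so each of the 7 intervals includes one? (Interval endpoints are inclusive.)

5

Sorted: [6,7] [11,12] [11,14] [13,16] [18,20] [22,23] [22,24]
{[6,7]} hit by 7; {[11,12],[11,14]} hit by 12; {[13,16]} hit by 16; {[18,20]} hit by 20; {[22,23],[22,24]} hit by 23.
Points: 7, 12, 16, 20, 23 (5 total).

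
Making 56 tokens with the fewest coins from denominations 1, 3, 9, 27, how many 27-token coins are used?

2

56 = 2×27 + 2×1
Count of 27: 2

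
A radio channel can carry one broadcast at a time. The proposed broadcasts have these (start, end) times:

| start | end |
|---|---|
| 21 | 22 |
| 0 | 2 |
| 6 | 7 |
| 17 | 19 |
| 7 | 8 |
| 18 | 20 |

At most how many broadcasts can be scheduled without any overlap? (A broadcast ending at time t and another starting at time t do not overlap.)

5

Sort by end time and greedily take each interval whose start is ≥ the last chosen end.
By end time: (0,2), (6,7), (7,8), (17,19), (18,20), (21,22).
Pick (0,2); next start ≥ 2 → (6,7); next start ≥ 7 → (7,8); next start ≥ 8 → (17,19); next start ≥ 19 → (21,22).
Selected 5 broadcasts.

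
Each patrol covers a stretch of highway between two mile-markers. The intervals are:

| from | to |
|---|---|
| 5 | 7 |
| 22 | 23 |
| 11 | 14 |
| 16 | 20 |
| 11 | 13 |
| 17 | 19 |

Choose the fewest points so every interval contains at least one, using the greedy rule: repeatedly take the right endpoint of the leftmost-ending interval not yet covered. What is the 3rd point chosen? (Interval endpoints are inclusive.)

Process intervals by earliest right end; each time one isn't hit yet, stab at its right endpoint.
By right end: [5,7]  [11,13]  [11,14]  [17,19]  [16,20]  [22,23]
[5,7] uncovered → point at 7; [11,13] uncovered → point at 13; [17,19] uncovered → point at 19; [22,23] uncovered → point at 23.
Points: 7, 13, 19, 23 (4 total).

19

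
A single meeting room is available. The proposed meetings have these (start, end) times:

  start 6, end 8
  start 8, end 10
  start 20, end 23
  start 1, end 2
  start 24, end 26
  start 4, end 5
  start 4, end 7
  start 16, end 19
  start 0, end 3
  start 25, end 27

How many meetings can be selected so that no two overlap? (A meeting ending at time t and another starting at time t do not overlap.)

Greedy by earliest finish: after sorting by end time, pick each interval compatible with the last pick.
By end time: (1,2), (0,3), (4,5), (4,7), (6,8), (8,10), (16,19), (20,23), (24,26), (25,27).
Pick (1,2); next start ≥ 2 → (4,5); next start ≥ 5 → (6,8); next start ≥ 8 → (8,10); next start ≥ 10 → (16,19); next start ≥ 19 → (20,23); next start ≥ 23 → (24,26).
Selected 7 meetings.

7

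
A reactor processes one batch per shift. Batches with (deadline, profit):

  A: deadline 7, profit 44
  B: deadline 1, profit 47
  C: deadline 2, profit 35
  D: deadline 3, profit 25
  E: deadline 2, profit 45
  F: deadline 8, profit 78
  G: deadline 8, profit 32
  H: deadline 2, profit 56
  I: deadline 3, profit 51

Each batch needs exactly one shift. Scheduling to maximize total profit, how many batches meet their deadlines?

6

Profit order: F=78 H=56 I=51 B=47 E=45 A=44 C=35 G=32 D=25
Assign: F→slot 8, H→slot 2, I→slot 3, B→slot 1, E skipped, A→slot 7, C skipped, G→slot 6, D skipped.
Slots: [1:B] [2:H] [3:I] [6:G] [7:A] [8:F]
6 of 9 scheduled.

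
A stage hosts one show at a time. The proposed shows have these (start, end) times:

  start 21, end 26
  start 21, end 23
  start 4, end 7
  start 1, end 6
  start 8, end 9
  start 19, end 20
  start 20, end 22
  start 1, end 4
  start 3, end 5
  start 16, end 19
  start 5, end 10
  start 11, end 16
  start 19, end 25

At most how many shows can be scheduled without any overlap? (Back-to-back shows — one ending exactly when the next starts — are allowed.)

By end time: (1,4), (3,5), (1,6), (4,7), (8,9), (5,10), (11,16), (16,19), (19,20), (20,22), (21,23), (19,25), (21,26).
Pick (1,4); next start ≥ 4 → (4,7); next start ≥ 7 → (8,9); next start ≥ 9 → (11,16); next start ≥ 16 → (16,19); next start ≥ 19 → (19,20); next start ≥ 20 → (20,22).
Selected 7 shows.

7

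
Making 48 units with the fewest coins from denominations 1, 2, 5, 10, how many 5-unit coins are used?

1

48 = 4×10 + 1×5 + 1×2 + 1×1
Count of 5: 1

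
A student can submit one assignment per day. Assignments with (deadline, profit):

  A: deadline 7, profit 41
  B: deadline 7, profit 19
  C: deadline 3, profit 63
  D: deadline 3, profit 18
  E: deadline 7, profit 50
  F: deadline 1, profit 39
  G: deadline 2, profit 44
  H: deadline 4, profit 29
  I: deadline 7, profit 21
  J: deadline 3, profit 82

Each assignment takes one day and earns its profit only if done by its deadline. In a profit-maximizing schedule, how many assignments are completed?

Profit order: J=82 C=63 E=50 G=44 A=41 F=39 H=29 I=21 B=19 D=18
Assign: J→slot 3, C→slot 2, E→slot 7, G→slot 1, A→slot 6, F skipped, H→slot 4, I→slot 5, B skipped, D skipped.
Slots: [1:G] [2:C] [3:J] [4:H] [5:I] [6:A] [7:E]
7 of 10 scheduled.

7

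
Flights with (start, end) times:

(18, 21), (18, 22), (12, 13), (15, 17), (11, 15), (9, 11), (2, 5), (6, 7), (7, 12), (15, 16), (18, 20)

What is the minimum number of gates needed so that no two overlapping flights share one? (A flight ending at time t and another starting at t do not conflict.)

starts: [2, 6, 7, 9, 11, 12, 15, 15, 18, 18, 18]
ends:   [5, 7, 11, 12, 13, 15, 16, 17, 20, 21, 22]
s2→1 e5→0 s6→1 e7→0 s7→1 s9→2 e11→1 s11→2 e12→1 s12→2 e13→1 e15→0 s15→1 s15→2 e16→1 e17→0 s18→1 s18→2 s18→3  — peak 3.

3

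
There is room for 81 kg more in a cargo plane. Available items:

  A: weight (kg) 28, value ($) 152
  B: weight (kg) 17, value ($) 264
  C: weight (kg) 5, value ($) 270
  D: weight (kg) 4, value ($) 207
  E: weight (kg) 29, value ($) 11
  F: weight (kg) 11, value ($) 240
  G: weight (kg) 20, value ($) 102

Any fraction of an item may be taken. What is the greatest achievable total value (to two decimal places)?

1214.60

Ratios (sorted): C 54.00, D 51.75, F 21.82, B 15.53, A 5.43, G 5.10, E 0.38
take C (5 @ 270); take D (4 @ 207); take F (11 @ 240); take B (17 @ 264); take A (28 @ 152); take 16/20 of G → 81.60. Capacity used 81/81.
Total value = 1214.60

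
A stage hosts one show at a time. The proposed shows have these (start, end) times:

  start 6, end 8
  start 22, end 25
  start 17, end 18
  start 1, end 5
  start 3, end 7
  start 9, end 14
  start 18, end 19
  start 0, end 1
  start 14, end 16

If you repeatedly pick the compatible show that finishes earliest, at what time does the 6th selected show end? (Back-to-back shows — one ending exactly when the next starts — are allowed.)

18

By end time: (0,1), (1,5), (3,7), (6,8), (9,14), (14,16), (17,18), (18,19), (22,25).
Pick (0,1); next start ≥ 1 → (1,5); next start ≥ 5 → (6,8); next start ≥ 8 → (9,14); next start ≥ 14 → (14,16); next start ≥ 16 → (17,18); next start ≥ 18 → (18,19); next start ≥ 19 → (22,25).
Selected: (0,1) (1,5) (6,8) (9,14) (14,16) (17,18) (18,19) (22,25)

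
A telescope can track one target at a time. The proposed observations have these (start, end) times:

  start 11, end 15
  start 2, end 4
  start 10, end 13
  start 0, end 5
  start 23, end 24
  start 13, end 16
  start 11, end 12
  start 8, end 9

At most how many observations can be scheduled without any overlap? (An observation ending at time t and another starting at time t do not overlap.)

Order by finish time; keep every interval that doesn't clash with the previous kept one.
By end time: (2,4), (0,5), (8,9), (11,12), (10,13), (11,15), (13,16), (23,24).
Pick (2,4); next start ≥ 4 → (8,9); next start ≥ 9 → (11,12); next start ≥ 12 → (13,16); next start ≥ 16 → (23,24).
Selected 5 observations.

5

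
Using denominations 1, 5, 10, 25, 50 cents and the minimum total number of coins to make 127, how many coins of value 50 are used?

127 = 2×50 + 1×25 + 2×1
Count of 50: 2

2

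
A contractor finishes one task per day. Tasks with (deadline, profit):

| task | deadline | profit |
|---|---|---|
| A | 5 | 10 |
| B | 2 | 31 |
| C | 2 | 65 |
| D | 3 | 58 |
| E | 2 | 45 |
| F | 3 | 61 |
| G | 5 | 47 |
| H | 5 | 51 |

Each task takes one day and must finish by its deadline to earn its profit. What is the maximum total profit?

Sort by profit descending; place each in the latest free slot ≤ its deadline.
Profit order: C=65 F=61 D=58 H=51 G=47 E=45 B=31 A=10
Assign: C→slot 2, F→slot 3, D→slot 1, H→slot 5, G→slot 4, E skipped, B skipped, A skipped.
Slots: [1:D] [2:C] [3:F] [4:G] [5:H]
Profit = 58 + 65 + 61 + 47 + 51 = 282

282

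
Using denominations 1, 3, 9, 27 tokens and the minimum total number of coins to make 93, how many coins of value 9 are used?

Greedy: take as many of the largest coin as possible, then repeat with the remainder.
93 − 3×27→12 − 1×9→3 − 1×3→0
Count of 9: 1

1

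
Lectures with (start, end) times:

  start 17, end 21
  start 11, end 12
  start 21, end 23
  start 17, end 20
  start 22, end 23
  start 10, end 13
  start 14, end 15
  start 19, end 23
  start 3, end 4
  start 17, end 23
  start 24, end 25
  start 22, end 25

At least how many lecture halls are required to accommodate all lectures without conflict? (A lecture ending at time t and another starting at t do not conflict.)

Count concurrent intervals with a sweep; the peak is the room count.
starts: [3, 10, 11, 14, 17, 17, 17, 19, 21, 22, 22, 24]
ends:   [4, 12, 13, 15, 20, 21, 23, 23, 23, 23, 25, 25]
s3→1 e4→0 s10→1 s11→2 e12→1 e13→0 s14→1 e15→0 s17→1 s17→2 s17→3 s19→4 e20→3 e21→2 s21→3 s22→4 s22→5  — peak 5.

5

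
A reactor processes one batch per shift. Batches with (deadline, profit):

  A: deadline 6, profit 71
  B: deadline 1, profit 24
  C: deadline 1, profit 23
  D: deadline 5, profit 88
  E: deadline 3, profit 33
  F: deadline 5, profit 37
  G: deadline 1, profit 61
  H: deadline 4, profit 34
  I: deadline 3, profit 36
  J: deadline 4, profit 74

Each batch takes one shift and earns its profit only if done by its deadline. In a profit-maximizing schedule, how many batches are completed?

6

Take jobs in profit order; each goes to the latest open slot no later than its deadline.
Profit order: D=88 J=74 A=71 G=61 F=37 I=36 H=34 E=33 B=24 C=23
Assign: D→slot 5, J→slot 4, A→slot 6, G→slot 1, F→slot 3, I→slot 2, H skipped, E skipped, B skipped, C skipped.
Slots: [1:G] [2:I] [3:F] [4:J] [5:D] [6:A]
6 of 10 scheduled.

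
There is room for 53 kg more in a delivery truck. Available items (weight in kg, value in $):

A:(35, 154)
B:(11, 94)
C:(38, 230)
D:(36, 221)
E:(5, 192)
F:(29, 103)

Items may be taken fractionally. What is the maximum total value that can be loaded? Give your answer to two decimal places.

513.05

Sort by value per unit weight and fill in that order.
Ratios (sorted): E 38.40, B 8.55, D 6.14, C 6.05, A 4.40, F 3.55
take E (5 @ 192); take B (11 @ 94); take D (36 @ 221); take 1/38 of C → 6.05. Capacity used 53/53.
Total value = 513.05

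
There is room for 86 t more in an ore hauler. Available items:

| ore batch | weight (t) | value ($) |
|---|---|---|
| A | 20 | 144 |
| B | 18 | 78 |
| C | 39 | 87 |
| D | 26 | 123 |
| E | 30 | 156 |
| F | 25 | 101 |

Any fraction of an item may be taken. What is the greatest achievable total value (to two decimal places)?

Ratios (sorted): A 7.20, E 5.20, D 4.73, B 4.33, F 4.04, C 2.23
take A (20 @ 144); take E (30 @ 156); take D (26 @ 123); take 10/18 of B → 43.33. Capacity used 86/86.
Total value = 466.33

466.33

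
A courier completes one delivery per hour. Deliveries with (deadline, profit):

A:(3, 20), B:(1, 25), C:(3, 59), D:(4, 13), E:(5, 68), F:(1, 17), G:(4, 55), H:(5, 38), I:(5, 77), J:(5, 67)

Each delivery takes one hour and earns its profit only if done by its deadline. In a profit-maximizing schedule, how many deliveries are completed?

5

By profit: I(d5,77), E(d5,68), J(d5,67), C(d3,59), G(d4,55), H(d5,38), B(d1,25), A(d3,20), F(d1,17), D(d4,13)
I→slot 5; E→slot 4; J→slot 3; C→slot 2; G→slot 1; H skipped; B skipped; A skipped; F skipped; D skipped.
5 of 10 scheduled.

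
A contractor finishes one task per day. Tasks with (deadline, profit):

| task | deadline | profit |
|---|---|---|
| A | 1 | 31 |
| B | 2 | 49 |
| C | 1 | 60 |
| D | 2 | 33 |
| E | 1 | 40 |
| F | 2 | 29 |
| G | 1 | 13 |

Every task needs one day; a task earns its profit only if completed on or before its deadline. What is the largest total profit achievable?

By profit: C(d1,60), B(d2,49), E(d1,40), D(d2,33), A(d1,31), F(d2,29), G(d1,13)
C→slot 1; B→slot 2; E skipped; D skipped; A skipped; F skipped; G skipped.
Profit = 60 + 49 = 109

109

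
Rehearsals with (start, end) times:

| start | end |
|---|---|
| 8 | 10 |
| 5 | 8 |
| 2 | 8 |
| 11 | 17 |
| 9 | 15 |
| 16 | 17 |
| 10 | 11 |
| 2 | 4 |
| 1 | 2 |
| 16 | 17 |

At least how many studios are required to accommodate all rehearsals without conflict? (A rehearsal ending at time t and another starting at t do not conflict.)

Count concurrent intervals with a sweep; the peak is the room count.
starts: [1, 2, 2, 5, 8, 9, 10, 11, 16, 16]
ends:   [2, 4, 8, 8, 10, 11, 15, 17, 17, 17]
s1→1 e2→0 s2→1 s2→2 e4→1 s5→2 e8→1 e8→0 s8→1 s9→2 e10→1 s10→2 e11→1 s11→2 e15→1 s16→2 s16→3  — peak 3.

3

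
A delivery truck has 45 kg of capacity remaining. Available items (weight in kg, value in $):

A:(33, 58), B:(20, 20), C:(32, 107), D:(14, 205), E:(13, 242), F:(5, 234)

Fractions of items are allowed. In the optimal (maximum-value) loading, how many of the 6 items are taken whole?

3

Sort by value per unit weight and fill in that order.
Order: F (234/5=46.80) > E (242/13=18.62) > D (205/14=14.64) > C (107/32=3.34) > A (58/33=1.76) > B (20/20=1.00)
Fill: take F (5 @ 234) → take E (13 @ 242) → take D (14 @ 205) → take 13/32 of C → 43.47; 45/45 used.
3 item(s) taken whole; one partial (take 13/32 of C).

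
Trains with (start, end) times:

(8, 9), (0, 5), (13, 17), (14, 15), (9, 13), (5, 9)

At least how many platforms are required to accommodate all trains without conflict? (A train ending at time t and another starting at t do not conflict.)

2

Events (time:±→running): 0:+→1 5:-→0 5:+→1 8:+→2 … peak 2.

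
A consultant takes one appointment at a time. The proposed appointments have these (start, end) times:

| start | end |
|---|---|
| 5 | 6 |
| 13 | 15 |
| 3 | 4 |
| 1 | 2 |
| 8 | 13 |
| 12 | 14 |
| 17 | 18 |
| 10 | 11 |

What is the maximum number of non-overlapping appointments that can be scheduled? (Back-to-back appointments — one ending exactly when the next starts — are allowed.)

6

By end time: (1,2), (3,4), (5,6), (10,11), (8,13), (12,14), (13,15), (17,18).
Pick (1,2); next start ≥ 2 → (3,4); next start ≥ 4 → (5,6); next start ≥ 6 → (10,11); next start ≥ 11 → (12,14); next start ≥ 14 → (17,18).
Selected 6 appointments.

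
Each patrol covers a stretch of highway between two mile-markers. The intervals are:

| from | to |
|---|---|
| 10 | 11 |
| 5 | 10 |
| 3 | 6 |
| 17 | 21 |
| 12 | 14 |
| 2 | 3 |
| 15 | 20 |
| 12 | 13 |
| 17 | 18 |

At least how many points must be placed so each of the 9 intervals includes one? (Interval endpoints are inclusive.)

Sort by right endpoint; whenever an interval is uncovered, place a point at its right end.
By right end: [2,3]  [3,6]  [5,10]  [10,11]  [12,13]  [12,14]  [17,18]  [15,20]  [17,21]
[2,3] uncovered → point at 3; [5,10] uncovered → point at 10; [12,13] uncovered → point at 13; [17,18] uncovered → point at 18.
Points: 3, 10, 13, 18 (4 total).

4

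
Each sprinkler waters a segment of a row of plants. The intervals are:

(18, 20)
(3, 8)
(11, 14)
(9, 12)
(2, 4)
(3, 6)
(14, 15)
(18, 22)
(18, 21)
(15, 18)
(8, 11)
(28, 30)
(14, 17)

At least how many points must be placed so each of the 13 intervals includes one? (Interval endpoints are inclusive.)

5

Process intervals by earliest right end; each time one isn't hit yet, stab at its right endpoint.
By right end: [2,4]  [3,6]  [3,8]  [8,11]  [9,12]  [11,14]  [14,15]  [14,17]  [15,18]  [18,20]  [18,21]  [18,22]  [28,30]
[2,4] uncovered → point at 4; [8,11] uncovered → point at 11; [14,15] uncovered → point at 15; [18,20] uncovered → point at 20; [28,30] uncovered → point at 30.
Points: 4, 11, 15, 20, 30 (5 total).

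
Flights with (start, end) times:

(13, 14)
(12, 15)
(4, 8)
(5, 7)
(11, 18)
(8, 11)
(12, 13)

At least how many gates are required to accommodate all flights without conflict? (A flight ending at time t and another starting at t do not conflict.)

Count concurrent intervals with a sweep; the peak is the room count.
Events (time:±→running): 4:+→1 5:+→2 7:-→1 8:-→0 8:+→1 11:-→0 11:+→1 12:+→2 12:+→3 … peak 3.

3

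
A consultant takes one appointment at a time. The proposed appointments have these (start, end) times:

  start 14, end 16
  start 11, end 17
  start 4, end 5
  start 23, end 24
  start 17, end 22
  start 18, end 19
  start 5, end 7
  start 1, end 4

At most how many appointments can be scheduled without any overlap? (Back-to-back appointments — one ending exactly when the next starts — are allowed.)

Order by finish time; keep every interval that doesn't clash with the previous kept one.
Sorted by end: (1,4)  (4,5)  (5,7)  (14,16)  (11,17)  (18,19)  (17,22)  (23,24)
take (1,4); take (4,5); take (5,7); take (14,16); take (18,19); skip (17,22); take (23,24).
Selected 6 appointments.

6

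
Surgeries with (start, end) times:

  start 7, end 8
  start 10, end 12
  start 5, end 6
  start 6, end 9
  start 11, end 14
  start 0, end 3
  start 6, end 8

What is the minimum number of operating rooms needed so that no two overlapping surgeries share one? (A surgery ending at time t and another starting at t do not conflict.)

3

Count concurrent intervals with a sweep; the peak is the room count.
Events (time:±→running): 0:+→1 3:-→0 5:+→1 6:-→0 6:+→1 6:+→2 7:+→3 … peak 3.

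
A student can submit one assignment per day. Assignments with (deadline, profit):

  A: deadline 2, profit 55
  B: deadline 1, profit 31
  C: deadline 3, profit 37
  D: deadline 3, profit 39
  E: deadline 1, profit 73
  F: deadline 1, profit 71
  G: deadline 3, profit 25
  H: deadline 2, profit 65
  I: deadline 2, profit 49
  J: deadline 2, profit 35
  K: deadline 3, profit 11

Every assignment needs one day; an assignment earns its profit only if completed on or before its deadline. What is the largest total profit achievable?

177

Sort by profit descending; place each in the latest free slot ≤ its deadline.
By profit: E(d1,73), F(d1,71), H(d2,65), A(d2,55), I(d2,49), D(d3,39), C(d3,37), J(d2,35), B(d1,31), G(d3,25), K(d3,11)
E→slot 1; F skipped; H→slot 2; A skipped; I skipped; D→slot 3; C skipped; J skipped; B skipped; G skipped; K skipped.
Profit = 73 + 65 + 39 = 177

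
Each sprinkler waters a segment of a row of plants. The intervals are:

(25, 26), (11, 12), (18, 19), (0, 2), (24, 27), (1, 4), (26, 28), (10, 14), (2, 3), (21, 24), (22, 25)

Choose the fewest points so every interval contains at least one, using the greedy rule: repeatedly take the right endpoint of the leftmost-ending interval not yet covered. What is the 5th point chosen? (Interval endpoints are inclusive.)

26

Sort by right endpoint; whenever an interval is uncovered, place a point at its right end.
By right end: [0,2]  [2,3]  [1,4]  [11,12]  [10,14]  [18,19]  [21,24]  [22,25]  [25,26]  [24,27]  [26,28]
[0,2] uncovered → point at 2; [11,12] uncovered → point at 12; [18,19] uncovered → point at 19; [21,24] uncovered → point at 24; [25,26] uncovered → point at 26.
Points: 2, 12, 19, 24, 26 (5 total).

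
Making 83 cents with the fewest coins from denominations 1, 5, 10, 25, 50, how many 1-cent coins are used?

Greedy: take as many of the largest coin as possible, then repeat with the remainder.
83 = 1×50 + 1×25 + 1×5 + 3×1
Count of 1: 3

3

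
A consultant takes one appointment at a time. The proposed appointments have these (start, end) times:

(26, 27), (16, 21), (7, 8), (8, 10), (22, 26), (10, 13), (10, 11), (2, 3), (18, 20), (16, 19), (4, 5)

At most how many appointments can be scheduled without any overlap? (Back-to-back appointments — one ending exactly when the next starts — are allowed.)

8

Sorted by end: (2,3)  (4,5)  (7,8)  (8,10)  (10,11)  (10,13)  (16,19)  (18,20)  (16,21)  (22,26)  (26,27)
take (2,3); take (4,5); take (7,8); take (8,10); take (10,11); take (16,19); skip (18,20); take (22,26); take (26,27).
Selected 8 appointments.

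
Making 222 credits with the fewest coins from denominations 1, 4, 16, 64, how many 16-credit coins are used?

Use the largest denomination that fits, subtract, and repeat.
222 = 3×64 + 1×16 + 3×4 + 2×1
Count of 16: 1

1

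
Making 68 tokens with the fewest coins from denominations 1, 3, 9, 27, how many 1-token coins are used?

2

Greedy: take as many of the largest coin as possible, then repeat with the remainder.
68 − 2×27→14 − 1×9→5 − 1×3→2 − 2×1→0
Count of 1: 2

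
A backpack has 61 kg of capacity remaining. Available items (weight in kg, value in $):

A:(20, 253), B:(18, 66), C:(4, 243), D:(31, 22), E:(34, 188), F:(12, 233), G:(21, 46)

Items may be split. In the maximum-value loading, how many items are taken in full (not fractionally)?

Sort by value per unit weight and fill in that order.
Ratios (sorted): C 60.75, F 19.42, A 12.65, E 5.53, B 3.67, G 2.19, D 0.71
take C (4 @ 243); take F (12 @ 233); take A (20 @ 253); take 25/34 of E → 138.24. Capacity used 61/61.
3 item(s) taken whole; one partial (take 25/34 of E).

3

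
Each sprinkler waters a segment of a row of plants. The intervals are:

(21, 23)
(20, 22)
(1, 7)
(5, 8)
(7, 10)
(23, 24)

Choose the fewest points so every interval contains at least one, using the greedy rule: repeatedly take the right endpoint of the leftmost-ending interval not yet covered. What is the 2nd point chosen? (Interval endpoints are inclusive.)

Sort by right endpoint; whenever an interval is uncovered, place a point at its right end.
By right end: [1,7]  [5,8]  [7,10]  [20,22]  [21,23]  [23,24]
[1,7] uncovered → point at 7; [20,22] uncovered → point at 22; [23,24] uncovered → point at 24.
Points: 7, 22, 24 (3 total).

22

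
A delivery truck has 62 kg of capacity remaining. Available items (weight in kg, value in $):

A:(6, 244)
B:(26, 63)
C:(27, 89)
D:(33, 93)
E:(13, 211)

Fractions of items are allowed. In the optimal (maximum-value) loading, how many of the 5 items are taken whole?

3

Ratios (sorted): A 40.67, E 16.23, C 3.30, D 2.82, B 2.42
take A (6 @ 244); take E (13 @ 211); take C (27 @ 89); take 16/33 of D → 45.09. Capacity used 62/62.
3 item(s) taken whole; one partial (take 16/33 of D).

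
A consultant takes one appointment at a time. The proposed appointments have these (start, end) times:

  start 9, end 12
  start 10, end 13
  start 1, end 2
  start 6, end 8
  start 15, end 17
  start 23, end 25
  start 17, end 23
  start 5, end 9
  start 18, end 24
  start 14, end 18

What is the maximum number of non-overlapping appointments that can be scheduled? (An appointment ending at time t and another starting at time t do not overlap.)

6

By end time: (1,2), (6,8), (5,9), (9,12), (10,13), (15,17), (14,18), (17,23), (18,24), (23,25).
Pick (1,2); next start ≥ 2 → (6,8); next start ≥ 8 → (9,12); next start ≥ 12 → (15,17); next start ≥ 17 → (17,23); next start ≥ 23 → (23,25).
Selected 6 appointments.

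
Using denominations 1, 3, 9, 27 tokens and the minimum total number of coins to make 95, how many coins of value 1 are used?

95 − 3×27→14 − 1×9→5 − 1×3→2 − 2×1→0
Count of 1: 2

2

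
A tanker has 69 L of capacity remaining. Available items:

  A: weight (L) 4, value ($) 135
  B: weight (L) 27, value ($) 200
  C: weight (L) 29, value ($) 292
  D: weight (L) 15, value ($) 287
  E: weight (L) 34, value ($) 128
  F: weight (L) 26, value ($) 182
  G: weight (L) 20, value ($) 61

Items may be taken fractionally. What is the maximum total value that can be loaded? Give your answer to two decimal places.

Sort by value per unit weight and fill in that order.
Order: A (135/4=33.75) > D (287/15=19.13) > C (292/29=10.07) > B (200/27=7.41) > F (182/26=7.00) > E (128/34=3.76) > G (61/20=3.05)
Fill: take A (4 @ 135) → take D (15 @ 287) → take C (29 @ 292) → take 21/27 of B → 155.56; 69/69 used.
Total value = 869.56

869.56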